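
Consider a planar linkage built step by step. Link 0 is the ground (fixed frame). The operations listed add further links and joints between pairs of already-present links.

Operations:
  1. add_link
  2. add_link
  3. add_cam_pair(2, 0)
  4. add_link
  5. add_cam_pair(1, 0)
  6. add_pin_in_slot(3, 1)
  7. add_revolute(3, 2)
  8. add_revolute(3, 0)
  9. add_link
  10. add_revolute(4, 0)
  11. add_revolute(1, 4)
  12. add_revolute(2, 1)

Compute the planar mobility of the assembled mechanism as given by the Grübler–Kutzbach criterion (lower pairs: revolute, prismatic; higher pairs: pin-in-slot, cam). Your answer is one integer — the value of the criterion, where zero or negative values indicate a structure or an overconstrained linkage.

M = -1

link 0 = ground. State L|J1|J2 = 1|0|0
+link1  2|0|0
+link2  3|0|0
C(2,0) f=2→J2  3|0|1
+link3  4|0|1
C(1,0) f=2→J2  4|0|2
PS(3,1) f=2→J2  4|0|3
R(3,2) f=1→J1  4|1|3
R(3,0) f=1→J1  4|2|3
+link4  5|2|3
R(4,0) f=1→J1  5|3|3
R(1,4) f=1→J1  5|4|3
R(2,1) f=1→J1  5|5|3
M = 3(5−1)−2·5−3 = 12−10−3 = -1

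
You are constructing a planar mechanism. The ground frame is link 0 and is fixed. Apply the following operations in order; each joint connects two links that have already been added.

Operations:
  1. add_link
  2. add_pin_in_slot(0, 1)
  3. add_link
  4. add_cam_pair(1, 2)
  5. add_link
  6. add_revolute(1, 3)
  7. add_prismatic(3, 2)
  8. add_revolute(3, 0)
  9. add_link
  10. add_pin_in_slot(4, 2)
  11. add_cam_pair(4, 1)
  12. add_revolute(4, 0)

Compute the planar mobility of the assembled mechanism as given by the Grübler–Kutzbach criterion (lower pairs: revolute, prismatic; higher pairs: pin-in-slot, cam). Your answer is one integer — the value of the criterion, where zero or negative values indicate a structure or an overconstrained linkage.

ground; <1,0,0>
#1 <2,0,0>
PS:0↔1 J2 <2,0,1>
#2 <3,0,1>
C:1↔2 J2 <3,0,2>
#3 <4,0,2>
R:1↔3 J1 <4,1,2>
P:3↔2 J1 <4,2,2>
R:3↔0 J1 <4,3,2>
#4 <5,3,2>
PS:4↔2 J2 <5,3,3>
C:4↔1 J2 <5,3,4>
R:4↔0 J1 <5,4,4>
3×4 − 2×4 − 1×4 = 0

M = 0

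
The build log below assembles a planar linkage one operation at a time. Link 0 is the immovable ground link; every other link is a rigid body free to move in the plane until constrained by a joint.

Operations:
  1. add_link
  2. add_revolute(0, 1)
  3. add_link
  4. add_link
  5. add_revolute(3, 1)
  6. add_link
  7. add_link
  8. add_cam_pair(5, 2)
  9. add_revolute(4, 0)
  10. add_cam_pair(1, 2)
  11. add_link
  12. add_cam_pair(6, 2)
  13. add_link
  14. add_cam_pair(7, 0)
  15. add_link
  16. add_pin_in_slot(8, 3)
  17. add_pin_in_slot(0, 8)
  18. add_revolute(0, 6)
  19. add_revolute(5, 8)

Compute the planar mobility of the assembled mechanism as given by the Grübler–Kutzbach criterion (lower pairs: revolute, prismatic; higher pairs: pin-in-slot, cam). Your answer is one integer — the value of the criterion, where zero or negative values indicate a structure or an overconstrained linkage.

ground; <1,0,0>
#1 <2,0,0>
R:0↔1 J1 <2,1,0>
#2 <3,1,0>
#3 <4,1,0>
R:3↔1 J1 <4,2,0>
#4 <5,2,0>
#5 <6,2,0>
C:5↔2 J2 <6,2,1>
R:4↔0 J1 <6,3,1>
C:1↔2 J2 <6,3,2>
#6 <7,3,2>
C:6↔2 J2 <7,3,3>
#7 <8,3,3>
C:7↔0 J2 <8,3,4>
#8 <9,3,4>
PS:8↔3 J2 <9,3,5>
PS:0↔8 J2 <9,3,6>
R:0↔6 J1 <9,4,6>
R:5↔8 J1 <9,5,6>
3×8 − 2×5 − 1×6 = 8

M = 8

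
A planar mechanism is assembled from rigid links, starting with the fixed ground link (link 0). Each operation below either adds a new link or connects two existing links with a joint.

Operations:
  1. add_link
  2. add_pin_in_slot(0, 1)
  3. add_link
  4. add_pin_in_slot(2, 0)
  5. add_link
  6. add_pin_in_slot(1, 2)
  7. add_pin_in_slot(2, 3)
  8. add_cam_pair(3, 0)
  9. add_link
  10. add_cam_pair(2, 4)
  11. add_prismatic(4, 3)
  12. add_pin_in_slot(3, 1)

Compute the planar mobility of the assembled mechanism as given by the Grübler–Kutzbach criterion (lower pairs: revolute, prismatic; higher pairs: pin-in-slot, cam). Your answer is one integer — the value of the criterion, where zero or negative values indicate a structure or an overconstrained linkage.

M = 3

[1;0;0] (link 0 is ground)
L+ [2;0;0]
PS(0,1)∈J2 [2;0;1]
L+ [3;0;1]
PS(2,0)∈J2 [3;0;2]
L+ [4;0;2]
PS(1,2)∈J2 [4;0;3]
PS(2,3)∈J2 [4;0;4]
C(3,0)∈J2 [4;0;5]
L+ [5;0;5]
C(2,4)∈J2 [5;0;6]
P(4,3)∈J1 [5;1;6]
PS(3,1)∈J2 [5;1;7]
mobility = 12 − 2 − 7 = 3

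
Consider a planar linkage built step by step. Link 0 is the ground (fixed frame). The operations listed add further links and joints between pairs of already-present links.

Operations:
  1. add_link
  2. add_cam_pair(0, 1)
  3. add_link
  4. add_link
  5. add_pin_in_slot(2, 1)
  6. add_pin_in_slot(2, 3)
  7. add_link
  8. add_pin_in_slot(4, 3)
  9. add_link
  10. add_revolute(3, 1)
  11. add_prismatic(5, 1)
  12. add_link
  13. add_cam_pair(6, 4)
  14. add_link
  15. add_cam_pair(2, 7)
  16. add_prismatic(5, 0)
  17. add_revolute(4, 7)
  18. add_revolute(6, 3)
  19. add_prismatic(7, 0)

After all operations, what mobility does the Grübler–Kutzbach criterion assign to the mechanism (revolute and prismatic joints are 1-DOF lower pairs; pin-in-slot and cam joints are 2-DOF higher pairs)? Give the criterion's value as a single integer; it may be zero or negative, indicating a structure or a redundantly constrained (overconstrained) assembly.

M = 3

[1;0;0] (link 0 is ground)
L+ [2;0;0]
C(0,1)∈J2 [2;0;1]
L+ [3;0;1]
L+ [4;0;1]
PS(2,1)∈J2 [4;0;2]
PS(2,3)∈J2 [4;0;3]
L+ [5;0;3]
PS(4,3)∈J2 [5;0;4]
L+ [6;0;4]
R(3,1)∈J1 [6;1;4]
P(5,1)∈J1 [6;2;4]
L+ [7;2;4]
C(6,4)∈J2 [7;2;5]
L+ [8;2;5]
C(2,7)∈J2 [8;2;6]
P(5,0)∈J1 [8;3;6]
R(4,7)∈J1 [8;4;6]
R(6,3)∈J1 [8;5;6]
P(7,0)∈J1 [8;6;6]
mobility = 21 − 12 − 6 = 3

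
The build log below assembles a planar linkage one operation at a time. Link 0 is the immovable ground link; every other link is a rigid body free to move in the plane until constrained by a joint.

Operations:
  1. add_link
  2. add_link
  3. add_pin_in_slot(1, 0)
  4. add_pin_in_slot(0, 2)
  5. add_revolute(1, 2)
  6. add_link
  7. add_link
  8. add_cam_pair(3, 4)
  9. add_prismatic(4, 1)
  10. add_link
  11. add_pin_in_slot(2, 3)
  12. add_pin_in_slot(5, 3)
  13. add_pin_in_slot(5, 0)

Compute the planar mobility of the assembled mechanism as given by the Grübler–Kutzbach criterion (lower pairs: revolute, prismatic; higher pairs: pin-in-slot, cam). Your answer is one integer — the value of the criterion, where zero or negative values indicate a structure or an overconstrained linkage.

(L,J1,J2)=(1,0,0); link0 fixed
link1: (2,0,0)
link2: (3,0,0)
PS 1-0 [J2]: (3,0,1)
PS 0-2 [J2]: (3,0,2)
R 1-2 [J1]: (3,1,2)
link3: (4,1,2)
link4: (5,1,2)
C 3-4 [J2]: (5,1,3)
P 4-1 [J1]: (5,2,3)
link5: (6,2,3)
PS 2-3 [J2]: (6,2,4)
PS 5-3 [J2]: (6,2,5)
PS 5-0 [J2]: (6,2,6)
Grübler: 3·5 − 2·2 − 6 = 5

M = 5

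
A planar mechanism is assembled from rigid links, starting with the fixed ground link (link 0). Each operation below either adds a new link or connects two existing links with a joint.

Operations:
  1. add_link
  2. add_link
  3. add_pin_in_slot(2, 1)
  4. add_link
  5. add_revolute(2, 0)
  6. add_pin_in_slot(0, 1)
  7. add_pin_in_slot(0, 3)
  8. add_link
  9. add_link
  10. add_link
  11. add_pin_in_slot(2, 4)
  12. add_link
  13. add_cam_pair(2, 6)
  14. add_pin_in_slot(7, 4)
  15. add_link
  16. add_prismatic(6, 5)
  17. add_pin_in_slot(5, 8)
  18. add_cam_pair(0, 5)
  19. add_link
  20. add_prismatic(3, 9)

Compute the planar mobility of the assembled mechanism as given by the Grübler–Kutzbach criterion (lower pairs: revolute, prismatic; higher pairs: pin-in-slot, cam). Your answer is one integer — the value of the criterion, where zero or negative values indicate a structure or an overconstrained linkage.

ground; <1,0,0>
#1 <2,0,0>
#2 <3,0,0>
PS:2↔1 J2 <3,0,1>
#3 <4,0,1>
R:2↔0 J1 <4,1,1>
PS:0↔1 J2 <4,1,2>
PS:0↔3 J2 <4,1,3>
#4 <5,1,3>
#5 <6,1,3>
#6 <7,1,3>
PS:2↔4 J2 <7,1,4>
#7 <8,1,4>
C:2↔6 J2 <8,1,5>
PS:7↔4 J2 <8,1,6>
#8 <9,1,6>
P:6↔5 J1 <9,2,6>
PS:5↔8 J2 <9,2,7>
C:0↔5 J2 <9,2,8>
#9 <10,2,8>
P:3↔9 J1 <10,3,8>
3×9 − 2×3 − 1×8 = 13

M = 13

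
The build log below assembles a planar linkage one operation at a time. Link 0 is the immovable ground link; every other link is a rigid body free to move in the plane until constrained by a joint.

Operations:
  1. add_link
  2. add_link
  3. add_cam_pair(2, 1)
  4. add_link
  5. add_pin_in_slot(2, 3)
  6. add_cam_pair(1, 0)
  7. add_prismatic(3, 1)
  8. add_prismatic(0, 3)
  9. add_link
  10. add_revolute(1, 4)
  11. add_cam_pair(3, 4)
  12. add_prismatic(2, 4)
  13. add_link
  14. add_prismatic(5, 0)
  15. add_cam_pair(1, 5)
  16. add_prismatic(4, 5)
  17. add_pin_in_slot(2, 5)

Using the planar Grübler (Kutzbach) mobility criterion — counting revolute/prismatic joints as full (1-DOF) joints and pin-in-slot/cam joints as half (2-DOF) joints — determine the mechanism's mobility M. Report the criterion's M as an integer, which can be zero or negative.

L=1 J1=0 J2=0
add link → L=2 J1=0 J2=0
add link → L=3 J1=0 J2=0
C@2,1 dof=2 J2 → L=3 J1=0 J2=1
add link → L=4 J1=0 J2=1
PS@2,3 dof=2 J2 → L=4 J1=0 J2=2
C@1,0 dof=2 J2 → L=4 J1=0 J2=3
P@3,1 dof=1 J1 → L=4 J1=1 J2=3
P@0,3 dof=1 J1 → L=4 J1=2 J2=3
add link → L=5 J1=2 J2=3
R@1,4 dof=1 J1 → L=5 J1=3 J2=3
C@3,4 dof=2 J2 → L=5 J1=3 J2=4
P@2,4 dof=1 J1 → L=5 J1=4 J2=4
add link → L=6 J1=4 J2=4
P@5,0 dof=1 J1 → L=6 J1=5 J2=4
C@1,5 dof=2 J2 → L=6 J1=5 J2=5
P@4,5 dof=1 J1 → L=6 J1=6 J2=5
PS@2,5 dof=2 J2 → L=6 J1=6 J2=6
M=3(L−1)−2J1−J2=3·5−2·6−6=-3

M = -3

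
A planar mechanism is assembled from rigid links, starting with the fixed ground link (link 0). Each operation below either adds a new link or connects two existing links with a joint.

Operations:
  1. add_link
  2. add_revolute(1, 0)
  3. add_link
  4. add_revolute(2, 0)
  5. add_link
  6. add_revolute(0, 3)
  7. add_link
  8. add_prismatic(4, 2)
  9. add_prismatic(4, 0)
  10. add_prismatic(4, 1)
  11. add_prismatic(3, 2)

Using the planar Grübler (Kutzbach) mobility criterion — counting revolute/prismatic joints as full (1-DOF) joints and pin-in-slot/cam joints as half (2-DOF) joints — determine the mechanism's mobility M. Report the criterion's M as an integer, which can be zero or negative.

M = -2

link 0 = ground. State L|J1|J2 = 1|0|0
+link1  2|0|0
R(1,0) f=1→J1  2|1|0
+link2  3|1|0
R(2,0) f=1→J1  3|2|0
+link3  4|2|0
R(0,3) f=1→J1  4|3|0
+link4  5|3|0
P(4,2) f=1→J1  5|4|0
P(4,0) f=1→J1  5|5|0
P(4,1) f=1→J1  5|6|0
P(3,2) f=1→J1  5|7|0
M = 3(5−1)−2·7−0 = 12−14−0 = -2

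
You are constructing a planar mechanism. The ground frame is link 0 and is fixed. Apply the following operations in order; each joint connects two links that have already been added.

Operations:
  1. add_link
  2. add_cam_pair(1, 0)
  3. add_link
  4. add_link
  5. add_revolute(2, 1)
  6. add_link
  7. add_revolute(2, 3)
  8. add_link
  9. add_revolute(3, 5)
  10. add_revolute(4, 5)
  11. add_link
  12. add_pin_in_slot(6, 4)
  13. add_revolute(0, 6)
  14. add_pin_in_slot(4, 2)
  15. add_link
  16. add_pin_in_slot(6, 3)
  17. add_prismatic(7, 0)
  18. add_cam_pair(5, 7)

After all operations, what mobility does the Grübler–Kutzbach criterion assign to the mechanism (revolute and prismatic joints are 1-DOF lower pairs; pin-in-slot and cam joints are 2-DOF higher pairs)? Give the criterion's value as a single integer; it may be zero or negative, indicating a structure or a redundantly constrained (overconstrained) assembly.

ground; <1,0,0>
#1 <2,0,0>
C:1↔0 J2 <2,0,1>
#2 <3,0,1>
#3 <4,0,1>
R:2↔1 J1 <4,1,1>
#4 <5,1,1>
R:2↔3 J1 <5,2,1>
#5 <6,2,1>
R:3↔5 J1 <6,3,1>
R:4↔5 J1 <6,4,1>
#6 <7,4,1>
PS:6↔4 J2 <7,4,2>
R:0↔6 J1 <7,5,2>
PS:4↔2 J2 <7,5,3>
#7 <8,5,3>
PS:6↔3 J2 <8,5,4>
P:7↔0 J1 <8,6,4>
C:5↔7 J2 <8,6,5>
3×7 − 2×6 − 1×5 = 4

M = 4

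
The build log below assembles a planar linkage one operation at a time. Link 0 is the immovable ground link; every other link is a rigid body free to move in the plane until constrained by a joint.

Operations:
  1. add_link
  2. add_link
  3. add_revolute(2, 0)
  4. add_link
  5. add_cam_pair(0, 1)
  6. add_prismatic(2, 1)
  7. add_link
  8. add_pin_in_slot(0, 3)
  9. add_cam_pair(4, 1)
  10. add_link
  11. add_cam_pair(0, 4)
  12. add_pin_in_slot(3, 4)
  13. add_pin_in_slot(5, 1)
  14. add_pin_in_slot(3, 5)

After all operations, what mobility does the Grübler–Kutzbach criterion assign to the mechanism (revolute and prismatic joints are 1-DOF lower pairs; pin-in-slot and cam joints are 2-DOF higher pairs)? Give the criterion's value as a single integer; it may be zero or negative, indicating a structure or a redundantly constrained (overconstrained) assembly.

M = 4

(L,J1,J2)=(1,0,0); link0 fixed
link1: (2,0,0)
link2: (3,0,0)
R 2-0 [J1]: (3,1,0)
link3: (4,1,0)
C 0-1 [J2]: (4,1,1)
P 2-1 [J1]: (4,2,1)
link4: (5,2,1)
PS 0-3 [J2]: (5,2,2)
C 4-1 [J2]: (5,2,3)
link5: (6,2,3)
C 0-4 [J2]: (6,2,4)
PS 3-4 [J2]: (6,2,5)
PS 5-1 [J2]: (6,2,6)
PS 3-5 [J2]: (6,2,7)
Grübler: 3·5 − 2·2 − 7 = 4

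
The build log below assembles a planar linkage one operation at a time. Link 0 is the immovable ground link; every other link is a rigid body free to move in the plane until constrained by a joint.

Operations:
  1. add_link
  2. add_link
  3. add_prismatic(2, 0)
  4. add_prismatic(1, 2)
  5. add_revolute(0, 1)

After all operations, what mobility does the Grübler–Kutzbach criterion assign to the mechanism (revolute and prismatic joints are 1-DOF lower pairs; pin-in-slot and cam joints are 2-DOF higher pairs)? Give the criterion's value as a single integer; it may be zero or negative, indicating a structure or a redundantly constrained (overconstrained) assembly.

M = 0

[1;0;0] (link 0 is ground)
L+ [2;0;0]
L+ [3;0;0]
P(2,0)∈J1 [3;1;0]
P(1,2)∈J1 [3;2;0]
R(0,1)∈J1 [3;3;0]
mobility = 6 − 6 − 0 = 0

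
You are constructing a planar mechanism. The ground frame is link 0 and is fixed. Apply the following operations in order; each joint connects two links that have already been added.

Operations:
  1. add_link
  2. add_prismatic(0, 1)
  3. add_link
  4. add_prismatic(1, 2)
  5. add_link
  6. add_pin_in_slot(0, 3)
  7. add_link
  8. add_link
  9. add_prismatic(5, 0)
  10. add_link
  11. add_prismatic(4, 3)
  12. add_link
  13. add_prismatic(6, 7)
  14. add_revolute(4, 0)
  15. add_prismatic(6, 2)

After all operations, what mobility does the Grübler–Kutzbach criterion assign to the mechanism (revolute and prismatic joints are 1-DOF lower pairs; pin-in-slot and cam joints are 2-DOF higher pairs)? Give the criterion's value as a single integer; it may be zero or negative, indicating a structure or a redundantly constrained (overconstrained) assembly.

M = 6

ground; <1,0,0>
#1 <2,0,0>
P:0↔1 J1 <2,1,0>
#2 <3,1,0>
P:1↔2 J1 <3,2,0>
#3 <4,2,0>
PS:0↔3 J2 <4,2,1>
#4 <5,2,1>
#5 <6,2,1>
P:5↔0 J1 <6,3,1>
#6 <7,3,1>
P:4↔3 J1 <7,4,1>
#7 <8,4,1>
P:6↔7 J1 <8,5,1>
R:4↔0 J1 <8,6,1>
P:6↔2 J1 <8,7,1>
3×7 − 2×7 − 1×1 = 6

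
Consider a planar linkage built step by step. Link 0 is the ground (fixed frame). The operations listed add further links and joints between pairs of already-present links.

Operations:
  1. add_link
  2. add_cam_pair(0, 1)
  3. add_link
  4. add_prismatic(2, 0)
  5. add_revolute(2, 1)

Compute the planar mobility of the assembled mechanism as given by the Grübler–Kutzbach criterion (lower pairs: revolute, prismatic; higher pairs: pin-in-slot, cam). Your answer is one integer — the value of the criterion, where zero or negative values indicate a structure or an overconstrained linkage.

L=1 J1=0 J2=0
add link → L=2 J1=0 J2=0
C@0,1 dof=2 J2 → L=2 J1=0 J2=1
add link → L=3 J1=0 J2=1
P@2,0 dof=1 J1 → L=3 J1=1 J2=1
R@2,1 dof=1 J1 → L=3 J1=2 J2=1
M=3(L−1)−2J1−J2=3·2−2·2−1=1

M = 1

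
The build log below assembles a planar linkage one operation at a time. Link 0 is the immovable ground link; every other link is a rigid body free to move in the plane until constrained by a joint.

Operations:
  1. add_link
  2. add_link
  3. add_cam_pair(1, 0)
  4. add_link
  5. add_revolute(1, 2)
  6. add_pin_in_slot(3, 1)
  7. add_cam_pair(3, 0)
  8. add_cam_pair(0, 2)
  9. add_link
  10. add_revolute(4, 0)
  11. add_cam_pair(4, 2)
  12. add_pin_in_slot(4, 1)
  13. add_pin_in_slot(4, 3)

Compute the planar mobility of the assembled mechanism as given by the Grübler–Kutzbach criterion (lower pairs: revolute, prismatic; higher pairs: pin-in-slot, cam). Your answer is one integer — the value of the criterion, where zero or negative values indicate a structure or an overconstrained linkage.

[1;0;0] (link 0 is ground)
L+ [2;0;0]
L+ [3;0;0]
C(1,0)∈J2 [3;0;1]
L+ [4;0;1]
R(1,2)∈J1 [4;1;1]
PS(3,1)∈J2 [4;1;2]
C(3,0)∈J2 [4;1;3]
C(0,2)∈J2 [4;1;4]
L+ [5;1;4]
R(4,0)∈J1 [5;2;4]
C(4,2)∈J2 [5;2;5]
PS(4,1)∈J2 [5;2;6]
PS(4,3)∈J2 [5;2;7]
mobility = 12 − 4 − 7 = 1

M = 1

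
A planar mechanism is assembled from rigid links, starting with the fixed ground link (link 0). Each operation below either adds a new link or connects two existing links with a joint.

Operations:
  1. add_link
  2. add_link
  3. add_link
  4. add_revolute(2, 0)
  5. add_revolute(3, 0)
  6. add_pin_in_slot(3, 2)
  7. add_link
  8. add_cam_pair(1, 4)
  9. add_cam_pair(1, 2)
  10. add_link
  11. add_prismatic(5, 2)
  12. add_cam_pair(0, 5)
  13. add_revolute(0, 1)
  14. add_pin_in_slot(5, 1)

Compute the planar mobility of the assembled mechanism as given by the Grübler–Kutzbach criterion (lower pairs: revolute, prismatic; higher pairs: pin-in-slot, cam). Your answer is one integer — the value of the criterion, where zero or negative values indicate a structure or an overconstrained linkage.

(L,J1,J2)=(1,0,0); link0 fixed
link1: (2,0,0)
link2: (3,0,0)
link3: (4,0,0)
R 2-0 [J1]: (4,1,0)
R 3-0 [J1]: (4,2,0)
PS 3-2 [J2]: (4,2,1)
link4: (5,2,1)
C 1-4 [J2]: (5,2,2)
C 1-2 [J2]: (5,2,3)
link5: (6,2,3)
P 5-2 [J1]: (6,3,3)
C 0-5 [J2]: (6,3,4)
R 0-1 [J1]: (6,4,4)
PS 5-1 [J2]: (6,4,5)
Grübler: 3·5 − 2·4 − 5 = 2

M = 2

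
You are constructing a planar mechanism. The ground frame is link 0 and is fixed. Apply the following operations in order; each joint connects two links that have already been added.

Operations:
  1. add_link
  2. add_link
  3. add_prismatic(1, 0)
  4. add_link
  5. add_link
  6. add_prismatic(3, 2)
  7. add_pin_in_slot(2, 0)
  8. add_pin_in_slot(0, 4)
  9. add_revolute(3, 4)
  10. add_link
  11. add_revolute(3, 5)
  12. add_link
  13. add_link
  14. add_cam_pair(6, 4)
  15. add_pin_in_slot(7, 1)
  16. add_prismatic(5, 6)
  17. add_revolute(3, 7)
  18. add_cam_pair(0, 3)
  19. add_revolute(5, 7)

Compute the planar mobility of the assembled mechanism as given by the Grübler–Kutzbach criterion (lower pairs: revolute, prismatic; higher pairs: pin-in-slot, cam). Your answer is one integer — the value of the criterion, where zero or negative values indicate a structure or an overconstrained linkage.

M = 2

link 0 = ground. State L|J1|J2 = 1|0|0
+link1  2|0|0
+link2  3|0|0
P(1,0) f=1→J1  3|1|0
+link3  4|1|0
+link4  5|1|0
P(3,2) f=1→J1  5|2|0
PS(2,0) f=2→J2  5|2|1
PS(0,4) f=2→J2  5|2|2
R(3,4) f=1→J1  5|3|2
+link5  6|3|2
R(3,5) f=1→J1  6|4|2
+link6  7|4|2
+link7  8|4|2
C(6,4) f=2→J2  8|4|3
PS(7,1) f=2→J2  8|4|4
P(5,6) f=1→J1  8|5|4
R(3,7) f=1→J1  8|6|4
C(0,3) f=2→J2  8|6|5
R(5,7) f=1→J1  8|7|5
M = 3(8−1)−2·7−5 = 21−14−5 = 2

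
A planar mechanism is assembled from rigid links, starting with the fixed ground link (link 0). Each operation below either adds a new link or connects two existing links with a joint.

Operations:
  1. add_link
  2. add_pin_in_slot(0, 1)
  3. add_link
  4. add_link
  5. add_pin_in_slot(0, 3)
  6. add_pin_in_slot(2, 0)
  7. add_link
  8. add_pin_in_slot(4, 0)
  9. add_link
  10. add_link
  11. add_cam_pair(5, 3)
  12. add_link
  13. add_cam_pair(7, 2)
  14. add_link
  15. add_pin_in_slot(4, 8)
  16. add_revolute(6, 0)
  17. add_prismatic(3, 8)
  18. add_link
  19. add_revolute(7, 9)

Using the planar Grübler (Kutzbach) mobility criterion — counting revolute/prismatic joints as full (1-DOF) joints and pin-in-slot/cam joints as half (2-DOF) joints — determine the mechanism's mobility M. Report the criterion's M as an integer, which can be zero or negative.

(L,J1,J2)=(1,0,0); link0 fixed
link1: (2,0,0)
PS 0-1 [J2]: (2,0,1)
link2: (3,0,1)
link3: (4,0,1)
PS 0-3 [J2]: (4,0,2)
PS 2-0 [J2]: (4,0,3)
link4: (5,0,3)
PS 4-0 [J2]: (5,0,4)
link5: (6,0,4)
link6: (7,0,4)
C 5-3 [J2]: (7,0,5)
link7: (8,0,5)
C 7-2 [J2]: (8,0,6)
link8: (9,0,6)
PS 4-8 [J2]: (9,0,7)
R 6-0 [J1]: (9,1,7)
P 3-8 [J1]: (9,2,7)
link9: (10,2,7)
R 7-9 [J1]: (10,3,7)
Grübler: 3·9 − 2·3 − 7 = 14

M = 14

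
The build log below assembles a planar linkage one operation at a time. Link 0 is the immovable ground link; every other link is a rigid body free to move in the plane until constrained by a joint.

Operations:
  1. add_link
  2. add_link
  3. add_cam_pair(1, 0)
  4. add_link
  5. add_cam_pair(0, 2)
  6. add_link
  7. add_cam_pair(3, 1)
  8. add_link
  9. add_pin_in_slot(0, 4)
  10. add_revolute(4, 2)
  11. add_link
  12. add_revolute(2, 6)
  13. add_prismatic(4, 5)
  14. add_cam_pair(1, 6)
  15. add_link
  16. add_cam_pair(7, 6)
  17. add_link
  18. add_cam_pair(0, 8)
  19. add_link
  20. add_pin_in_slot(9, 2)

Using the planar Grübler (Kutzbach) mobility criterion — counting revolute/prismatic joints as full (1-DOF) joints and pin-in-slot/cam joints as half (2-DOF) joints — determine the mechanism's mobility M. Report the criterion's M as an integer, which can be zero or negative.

M = 13

L=1 J1=0 J2=0
add link → L=2 J1=0 J2=0
add link → L=3 J1=0 J2=0
C@1,0 dof=2 J2 → L=3 J1=0 J2=1
add link → L=4 J1=0 J2=1
C@0,2 dof=2 J2 → L=4 J1=0 J2=2
add link → L=5 J1=0 J2=2
C@3,1 dof=2 J2 → L=5 J1=0 J2=3
add link → L=6 J1=0 J2=3
PS@0,4 dof=2 J2 → L=6 J1=0 J2=4
R@4,2 dof=1 J1 → L=6 J1=1 J2=4
add link → L=7 J1=1 J2=4
R@2,6 dof=1 J1 → L=7 J1=2 J2=4
P@4,5 dof=1 J1 → L=7 J1=3 J2=4
C@1,6 dof=2 J2 → L=7 J1=3 J2=5
add link → L=8 J1=3 J2=5
C@7,6 dof=2 J2 → L=8 J1=3 J2=6
add link → L=9 J1=3 J2=6
C@0,8 dof=2 J2 → L=9 J1=3 J2=7
add link → L=10 J1=3 J2=7
PS@9,2 dof=2 J2 → L=10 J1=3 J2=8
M=3(L−1)−2J1−J2=3·9−2·3−8=13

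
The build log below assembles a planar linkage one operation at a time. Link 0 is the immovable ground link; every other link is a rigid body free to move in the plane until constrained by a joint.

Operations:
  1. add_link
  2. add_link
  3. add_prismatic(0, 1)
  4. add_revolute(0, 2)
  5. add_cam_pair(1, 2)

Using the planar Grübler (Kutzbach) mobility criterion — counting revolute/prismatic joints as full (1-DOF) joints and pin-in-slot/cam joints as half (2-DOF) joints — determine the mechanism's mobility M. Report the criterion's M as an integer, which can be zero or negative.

M = 1

L=1 J1=0 J2=0
add link → L=2 J1=0 J2=0
add link → L=3 J1=0 J2=0
P@0,1 dof=1 J1 → L=3 J1=1 J2=0
R@0,2 dof=1 J1 → L=3 J1=2 J2=0
C@1,2 dof=2 J2 → L=3 J1=2 J2=1
M=3(L−1)−2J1−J2=3·2−2·2−1=1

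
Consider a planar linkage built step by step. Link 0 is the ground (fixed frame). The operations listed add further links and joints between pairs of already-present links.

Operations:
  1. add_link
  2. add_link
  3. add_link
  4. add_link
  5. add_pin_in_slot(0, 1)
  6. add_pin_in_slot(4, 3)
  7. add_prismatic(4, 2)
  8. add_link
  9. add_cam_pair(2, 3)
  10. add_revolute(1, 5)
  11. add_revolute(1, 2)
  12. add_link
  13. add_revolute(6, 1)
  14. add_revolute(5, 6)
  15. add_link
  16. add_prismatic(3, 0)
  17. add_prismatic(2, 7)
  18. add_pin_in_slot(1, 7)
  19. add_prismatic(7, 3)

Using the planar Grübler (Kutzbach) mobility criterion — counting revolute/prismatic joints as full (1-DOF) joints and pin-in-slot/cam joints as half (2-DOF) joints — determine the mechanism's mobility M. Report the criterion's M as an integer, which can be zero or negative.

[1;0;0] (link 0 is ground)
L+ [2;0;0]
L+ [3;0;0]
L+ [4;0;0]
L+ [5;0;0]
PS(0,1)∈J2 [5;0;1]
PS(4,3)∈J2 [5;0;2]
P(4,2)∈J1 [5;1;2]
L+ [6;1;2]
C(2,3)∈J2 [6;1;3]
R(1,5)∈J1 [6;2;3]
R(1,2)∈J1 [6;3;3]
L+ [7;3;3]
R(6,1)∈J1 [7;4;3]
R(5,6)∈J1 [7;5;3]
L+ [8;5;3]
P(3,0)∈J1 [8;6;3]
P(2,7)∈J1 [8;7;3]
PS(1,7)∈J2 [8;7;4]
P(7,3)∈J1 [8;8;4]
mobility = 21 − 16 − 4 = 1

M = 1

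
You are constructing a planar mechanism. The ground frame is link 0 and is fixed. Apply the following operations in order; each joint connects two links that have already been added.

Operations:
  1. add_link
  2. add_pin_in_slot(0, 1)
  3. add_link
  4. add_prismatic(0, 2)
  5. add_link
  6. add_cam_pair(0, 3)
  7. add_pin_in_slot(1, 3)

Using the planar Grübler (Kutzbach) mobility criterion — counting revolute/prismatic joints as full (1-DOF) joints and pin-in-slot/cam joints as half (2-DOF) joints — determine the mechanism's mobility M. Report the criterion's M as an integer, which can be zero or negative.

M = 4

[1;0;0] (link 0 is ground)
L+ [2;0;0]
PS(0,1)∈J2 [2;0;1]
L+ [3;0;1]
P(0,2)∈J1 [3;1;1]
L+ [4;1;1]
C(0,3)∈J2 [4;1;2]
PS(1,3)∈J2 [4;1;3]
mobility = 9 − 2 − 3 = 4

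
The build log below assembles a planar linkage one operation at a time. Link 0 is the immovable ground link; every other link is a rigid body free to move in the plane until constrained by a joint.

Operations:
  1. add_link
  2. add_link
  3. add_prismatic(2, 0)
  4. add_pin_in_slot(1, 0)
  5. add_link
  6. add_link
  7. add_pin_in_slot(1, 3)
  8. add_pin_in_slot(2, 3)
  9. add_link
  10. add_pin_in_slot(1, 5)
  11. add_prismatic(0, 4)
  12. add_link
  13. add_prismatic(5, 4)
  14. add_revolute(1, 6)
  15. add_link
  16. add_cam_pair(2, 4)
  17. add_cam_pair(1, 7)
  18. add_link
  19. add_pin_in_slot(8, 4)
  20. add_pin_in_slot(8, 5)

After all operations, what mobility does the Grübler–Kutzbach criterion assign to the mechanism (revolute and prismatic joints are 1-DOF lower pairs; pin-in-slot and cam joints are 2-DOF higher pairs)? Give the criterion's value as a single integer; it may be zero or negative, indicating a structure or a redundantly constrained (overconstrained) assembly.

ground; <1,0,0>
#1 <2,0,0>
#2 <3,0,0>
P:2↔0 J1 <3,1,0>
PS:1↔0 J2 <3,1,1>
#3 <4,1,1>
#4 <5,1,1>
PS:1↔3 J2 <5,1,2>
PS:2↔3 J2 <5,1,3>
#5 <6,1,3>
PS:1↔5 J2 <6,1,4>
P:0↔4 J1 <6,2,4>
#6 <7,2,4>
P:5↔4 J1 <7,3,4>
R:1↔6 J1 <7,4,4>
#7 <8,4,4>
C:2↔4 J2 <8,4,5>
C:1↔7 J2 <8,4,6>
#8 <9,4,6>
PS:8↔4 J2 <9,4,7>
PS:8↔5 J2 <9,4,8>
3×8 − 2×4 − 1×8 = 8

M = 8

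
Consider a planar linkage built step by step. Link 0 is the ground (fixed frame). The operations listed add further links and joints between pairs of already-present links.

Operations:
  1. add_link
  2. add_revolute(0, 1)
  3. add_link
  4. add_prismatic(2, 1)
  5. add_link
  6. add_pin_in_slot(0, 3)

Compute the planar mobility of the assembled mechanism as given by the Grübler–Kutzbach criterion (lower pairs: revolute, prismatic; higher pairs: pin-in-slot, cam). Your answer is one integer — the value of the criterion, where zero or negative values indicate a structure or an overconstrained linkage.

M = 4

(L,J1,J2)=(1,0,0); link0 fixed
link1: (2,0,0)
R 0-1 [J1]: (2,1,0)
link2: (3,1,0)
P 2-1 [J1]: (3,2,0)
link3: (4,2,0)
PS 0-3 [J2]: (4,2,1)
Grübler: 3·3 − 2·2 − 1 = 4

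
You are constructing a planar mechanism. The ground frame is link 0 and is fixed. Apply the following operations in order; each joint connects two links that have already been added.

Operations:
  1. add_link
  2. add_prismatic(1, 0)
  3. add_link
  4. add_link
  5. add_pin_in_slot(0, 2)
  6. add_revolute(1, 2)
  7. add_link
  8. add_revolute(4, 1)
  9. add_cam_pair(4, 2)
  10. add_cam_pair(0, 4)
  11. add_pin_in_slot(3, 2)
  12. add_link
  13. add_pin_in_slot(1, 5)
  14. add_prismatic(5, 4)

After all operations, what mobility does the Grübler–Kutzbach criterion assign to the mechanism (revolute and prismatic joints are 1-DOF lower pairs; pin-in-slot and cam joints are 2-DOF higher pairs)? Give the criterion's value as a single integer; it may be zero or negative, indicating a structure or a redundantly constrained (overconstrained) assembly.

[1;0;0] (link 0 is ground)
L+ [2;0;0]
P(1,0)∈J1 [2;1;0]
L+ [3;1;0]
L+ [4;1;0]
PS(0,2)∈J2 [4;1;1]
R(1,2)∈J1 [4;2;1]
L+ [5;2;1]
R(4,1)∈J1 [5;3;1]
C(4,2)∈J2 [5;3;2]
C(0,4)∈J2 [5;3;3]
PS(3,2)∈J2 [5;3;4]
L+ [6;3;4]
PS(1,5)∈J2 [6;3;5]
P(5,4)∈J1 [6;4;5]
mobility = 15 − 8 − 5 = 2

M = 2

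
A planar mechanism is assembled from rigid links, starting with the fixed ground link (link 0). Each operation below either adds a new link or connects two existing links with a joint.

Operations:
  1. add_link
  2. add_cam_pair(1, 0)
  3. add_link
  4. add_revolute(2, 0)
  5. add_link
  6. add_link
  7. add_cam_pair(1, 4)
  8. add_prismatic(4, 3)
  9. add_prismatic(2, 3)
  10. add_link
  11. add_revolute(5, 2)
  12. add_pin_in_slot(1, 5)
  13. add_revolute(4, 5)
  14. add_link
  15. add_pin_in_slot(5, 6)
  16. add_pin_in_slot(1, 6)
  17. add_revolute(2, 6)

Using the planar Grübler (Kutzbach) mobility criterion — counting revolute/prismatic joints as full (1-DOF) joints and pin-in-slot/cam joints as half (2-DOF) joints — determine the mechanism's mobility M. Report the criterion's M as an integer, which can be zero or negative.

M = 1

link 0 = ground. State L|J1|J2 = 1|0|0
+link1  2|0|0
C(1,0) f=2→J2  2|0|1
+link2  3|0|1
R(2,0) f=1→J1  3|1|1
+link3  4|1|1
+link4  5|1|1
C(1,4) f=2→J2  5|1|2
P(4,3) f=1→J1  5|2|2
P(2,3) f=1→J1  5|3|2
+link5  6|3|2
R(5,2) f=1→J1  6|4|2
PS(1,5) f=2→J2  6|4|3
R(4,5) f=1→J1  6|5|3
+link6  7|5|3
PS(5,6) f=2→J2  7|5|4
PS(1,6) f=2→J2  7|5|5
R(2,6) f=1→J1  7|6|5
M = 3(7−1)−2·6−5 = 18−12−5 = 1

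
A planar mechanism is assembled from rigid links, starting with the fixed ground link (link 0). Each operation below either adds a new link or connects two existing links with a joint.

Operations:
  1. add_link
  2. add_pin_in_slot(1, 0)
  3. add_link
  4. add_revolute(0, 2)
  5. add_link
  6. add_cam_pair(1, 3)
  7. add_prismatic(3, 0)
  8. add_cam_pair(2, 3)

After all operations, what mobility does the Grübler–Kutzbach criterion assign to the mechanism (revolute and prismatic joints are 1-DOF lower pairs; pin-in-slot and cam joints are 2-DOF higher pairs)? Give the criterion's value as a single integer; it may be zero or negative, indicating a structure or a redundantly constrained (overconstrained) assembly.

[1;0;0] (link 0 is ground)
L+ [2;0;0]
PS(1,0)∈J2 [2;0;1]
L+ [3;0;1]
R(0,2)∈J1 [3;1;1]
L+ [4;1;1]
C(1,3)∈J2 [4;1;2]
P(3,0)∈J1 [4;2;2]
C(2,3)∈J2 [4;2;3]
mobility = 9 − 4 − 3 = 2

M = 2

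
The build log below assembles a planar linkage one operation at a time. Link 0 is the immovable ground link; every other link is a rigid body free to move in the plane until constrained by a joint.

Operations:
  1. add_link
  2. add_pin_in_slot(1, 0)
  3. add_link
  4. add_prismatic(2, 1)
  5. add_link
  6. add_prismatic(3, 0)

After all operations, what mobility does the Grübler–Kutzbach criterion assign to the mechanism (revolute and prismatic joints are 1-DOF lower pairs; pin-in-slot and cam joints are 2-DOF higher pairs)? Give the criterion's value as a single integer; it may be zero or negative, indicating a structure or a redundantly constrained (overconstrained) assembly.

M = 4

link 0 = ground. State L|J1|J2 = 1|0|0
+link1  2|0|0
PS(1,0) f=2→J2  2|0|1
+link2  3|0|1
P(2,1) f=1→J1  3|1|1
+link3  4|1|1
P(3,0) f=1→J1  4|2|1
M = 3(4−1)−2·2−1 = 9−4−1 = 4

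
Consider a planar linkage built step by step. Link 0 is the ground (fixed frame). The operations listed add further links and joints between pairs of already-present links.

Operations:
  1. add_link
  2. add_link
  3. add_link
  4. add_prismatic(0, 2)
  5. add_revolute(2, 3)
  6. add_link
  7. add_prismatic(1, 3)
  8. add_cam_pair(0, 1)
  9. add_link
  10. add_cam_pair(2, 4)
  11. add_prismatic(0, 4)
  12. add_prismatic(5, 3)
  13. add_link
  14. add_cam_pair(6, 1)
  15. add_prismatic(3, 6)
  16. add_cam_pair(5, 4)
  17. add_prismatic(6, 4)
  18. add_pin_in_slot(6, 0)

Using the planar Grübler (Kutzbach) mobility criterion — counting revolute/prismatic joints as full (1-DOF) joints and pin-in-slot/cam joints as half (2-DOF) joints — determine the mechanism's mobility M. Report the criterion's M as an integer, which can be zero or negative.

M = -1

(L,J1,J2)=(1,0,0); link0 fixed
link1: (2,0,0)
link2: (3,0,0)
link3: (4,0,0)
P 0-2 [J1]: (4,1,0)
R 2-3 [J1]: (4,2,0)
link4: (5,2,0)
P 1-3 [J1]: (5,3,0)
C 0-1 [J2]: (5,3,1)
link5: (6,3,1)
C 2-4 [J2]: (6,3,2)
P 0-4 [J1]: (6,4,2)
P 5-3 [J1]: (6,5,2)
link6: (7,5,2)
C 6-1 [J2]: (7,5,3)
P 3-6 [J1]: (7,6,3)
C 5-4 [J2]: (7,6,4)
P 6-4 [J1]: (7,7,4)
PS 6-0 [J2]: (7,7,5)
Grübler: 3·6 − 2·7 − 5 = -1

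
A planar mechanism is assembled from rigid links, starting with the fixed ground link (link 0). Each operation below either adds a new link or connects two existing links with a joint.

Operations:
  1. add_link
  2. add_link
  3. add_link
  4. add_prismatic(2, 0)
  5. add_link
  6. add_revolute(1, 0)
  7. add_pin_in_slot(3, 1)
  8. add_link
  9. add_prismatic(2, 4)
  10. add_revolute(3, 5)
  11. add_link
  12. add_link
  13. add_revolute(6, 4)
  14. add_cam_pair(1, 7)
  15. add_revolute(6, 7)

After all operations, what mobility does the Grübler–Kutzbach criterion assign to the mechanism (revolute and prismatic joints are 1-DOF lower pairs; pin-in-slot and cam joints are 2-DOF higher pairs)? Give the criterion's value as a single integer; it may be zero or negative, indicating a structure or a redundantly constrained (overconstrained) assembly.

M = 7

ground; <1,0,0>
#1 <2,0,0>
#2 <3,0,0>
#3 <4,0,0>
P:2↔0 J1 <4,1,0>
#4 <5,1,0>
R:1↔0 J1 <5,2,0>
PS:3↔1 J2 <5,2,1>
#5 <6,2,1>
P:2↔4 J1 <6,3,1>
R:3↔5 J1 <6,4,1>
#6 <7,4,1>
#7 <8,4,1>
R:6↔4 J1 <8,5,1>
C:1↔7 J2 <8,5,2>
R:6↔7 J1 <8,6,2>
3×7 − 2×6 − 1×2 = 7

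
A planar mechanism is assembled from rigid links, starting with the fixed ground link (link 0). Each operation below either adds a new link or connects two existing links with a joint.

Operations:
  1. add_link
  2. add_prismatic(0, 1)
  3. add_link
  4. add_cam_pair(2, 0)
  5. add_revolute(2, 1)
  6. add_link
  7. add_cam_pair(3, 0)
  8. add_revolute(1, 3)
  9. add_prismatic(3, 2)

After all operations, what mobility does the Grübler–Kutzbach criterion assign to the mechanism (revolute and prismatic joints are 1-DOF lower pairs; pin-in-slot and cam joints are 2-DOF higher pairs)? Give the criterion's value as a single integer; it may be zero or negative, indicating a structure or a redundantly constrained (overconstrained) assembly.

(L,J1,J2)=(1,0,0); link0 fixed
link1: (2,0,0)
P 0-1 [J1]: (2,1,0)
link2: (3,1,0)
C 2-0 [J2]: (3,1,1)
R 2-1 [J1]: (3,2,1)
link3: (4,2,1)
C 3-0 [J2]: (4,2,2)
R 1-3 [J1]: (4,3,2)
P 3-2 [J1]: (4,4,2)
Grübler: 3·3 − 2·4 − 2 = -1

M = -1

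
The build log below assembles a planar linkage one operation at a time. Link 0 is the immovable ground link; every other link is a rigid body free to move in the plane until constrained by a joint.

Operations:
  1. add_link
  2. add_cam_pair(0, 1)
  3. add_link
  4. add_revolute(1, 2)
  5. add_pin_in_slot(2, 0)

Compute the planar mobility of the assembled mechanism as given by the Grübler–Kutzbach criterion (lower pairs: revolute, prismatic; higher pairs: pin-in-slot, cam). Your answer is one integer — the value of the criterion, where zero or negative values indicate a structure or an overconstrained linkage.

M = 2

ground; <1,0,0>
#1 <2,0,0>
C:0↔1 J2 <2,0,1>
#2 <3,0,1>
R:1↔2 J1 <3,1,1>
PS:2↔0 J2 <3,1,2>
3×2 − 2×1 − 1×2 = 2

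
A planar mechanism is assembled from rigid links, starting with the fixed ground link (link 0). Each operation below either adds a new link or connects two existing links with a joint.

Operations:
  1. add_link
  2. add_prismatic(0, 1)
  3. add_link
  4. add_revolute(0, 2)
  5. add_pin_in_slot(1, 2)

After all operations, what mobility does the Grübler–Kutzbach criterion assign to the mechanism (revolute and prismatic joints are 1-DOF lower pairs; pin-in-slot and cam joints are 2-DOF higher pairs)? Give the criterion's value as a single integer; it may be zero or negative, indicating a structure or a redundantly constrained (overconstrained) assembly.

(L,J1,J2)=(1,0,0); link0 fixed
link1: (2,0,0)
P 0-1 [J1]: (2,1,0)
link2: (3,1,0)
R 0-2 [J1]: (3,2,0)
PS 1-2 [J2]: (3,2,1)
Grübler: 3·2 − 2·2 − 1 = 1

M = 1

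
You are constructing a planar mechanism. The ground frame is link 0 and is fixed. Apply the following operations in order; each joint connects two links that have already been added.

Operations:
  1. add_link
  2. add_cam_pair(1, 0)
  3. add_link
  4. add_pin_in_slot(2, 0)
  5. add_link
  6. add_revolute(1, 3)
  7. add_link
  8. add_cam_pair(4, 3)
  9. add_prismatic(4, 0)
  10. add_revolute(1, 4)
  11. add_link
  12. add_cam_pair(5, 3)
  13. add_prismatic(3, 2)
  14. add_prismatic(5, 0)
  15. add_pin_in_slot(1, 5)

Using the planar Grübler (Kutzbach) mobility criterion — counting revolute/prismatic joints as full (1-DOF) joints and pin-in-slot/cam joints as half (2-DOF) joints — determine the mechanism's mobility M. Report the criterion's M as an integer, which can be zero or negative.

M = 0

[1;0;0] (link 0 is ground)
L+ [2;0;0]
C(1,0)∈J2 [2;0;1]
L+ [3;0;1]
PS(2,0)∈J2 [3;0;2]
L+ [4;0;2]
R(1,3)∈J1 [4;1;2]
L+ [5;1;2]
C(4,3)∈J2 [5;1;3]
P(4,0)∈J1 [5;2;3]
R(1,4)∈J1 [5;3;3]
L+ [6;3;3]
C(5,3)∈J2 [6;3;4]
P(3,2)∈J1 [6;4;4]
P(5,0)∈J1 [6;5;4]
PS(1,5)∈J2 [6;5;5]
mobility = 15 − 10 − 5 = 0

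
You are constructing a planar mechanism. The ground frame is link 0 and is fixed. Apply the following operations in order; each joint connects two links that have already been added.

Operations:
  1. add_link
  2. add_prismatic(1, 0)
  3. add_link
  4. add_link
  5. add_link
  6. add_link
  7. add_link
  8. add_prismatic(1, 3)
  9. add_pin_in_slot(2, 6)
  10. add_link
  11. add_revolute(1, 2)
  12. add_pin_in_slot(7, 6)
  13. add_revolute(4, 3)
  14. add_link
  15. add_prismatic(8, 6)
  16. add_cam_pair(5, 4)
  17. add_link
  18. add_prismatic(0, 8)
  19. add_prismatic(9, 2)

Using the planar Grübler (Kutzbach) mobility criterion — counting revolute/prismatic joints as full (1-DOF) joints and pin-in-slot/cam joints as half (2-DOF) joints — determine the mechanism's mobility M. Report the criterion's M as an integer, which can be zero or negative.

link 0 = ground. State L|J1|J2 = 1|0|0
+link1  2|0|0
P(1,0) f=1→J1  2|1|0
+link2  3|1|0
+link3  4|1|0
+link4  5|1|0
+link5  6|1|0
+link6  7|1|0
P(1,3) f=1→J1  7|2|0
PS(2,6) f=2→J2  7|2|1
+link7  8|2|1
R(1,2) f=1→J1  8|3|1
PS(7,6) f=2→J2  8|3|2
R(4,3) f=1→J1  8|4|2
+link8  9|4|2
P(8,6) f=1→J1  9|5|2
C(5,4) f=2→J2  9|5|3
+link9  10|5|3
P(0,8) f=1→J1  10|6|3
P(9,2) f=1→J1  10|7|3
M = 3(10−1)−2·7−3 = 27−14−3 = 10

M = 10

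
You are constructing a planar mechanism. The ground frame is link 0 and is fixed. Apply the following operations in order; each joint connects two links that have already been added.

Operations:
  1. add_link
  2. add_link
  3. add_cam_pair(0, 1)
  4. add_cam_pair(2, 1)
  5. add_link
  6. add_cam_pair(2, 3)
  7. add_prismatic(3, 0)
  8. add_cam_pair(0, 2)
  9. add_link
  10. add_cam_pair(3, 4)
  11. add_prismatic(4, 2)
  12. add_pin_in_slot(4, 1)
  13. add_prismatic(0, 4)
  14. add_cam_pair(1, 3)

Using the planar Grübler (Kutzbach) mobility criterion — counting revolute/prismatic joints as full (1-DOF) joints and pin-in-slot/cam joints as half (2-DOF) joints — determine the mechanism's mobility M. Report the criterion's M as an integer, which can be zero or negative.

M = -1

L=1 J1=0 J2=0
add link → L=2 J1=0 J2=0
add link → L=3 J1=0 J2=0
C@0,1 dof=2 J2 → L=3 J1=0 J2=1
C@2,1 dof=2 J2 → L=3 J1=0 J2=2
add link → L=4 J1=0 J2=2
C@2,3 dof=2 J2 → L=4 J1=0 J2=3
P@3,0 dof=1 J1 → L=4 J1=1 J2=3
C@0,2 dof=2 J2 → L=4 J1=1 J2=4
add link → L=5 J1=1 J2=4
C@3,4 dof=2 J2 → L=5 J1=1 J2=5
P@4,2 dof=1 J1 → L=5 J1=2 J2=5
PS@4,1 dof=2 J2 → L=5 J1=2 J2=6
P@0,4 dof=1 J1 → L=5 J1=3 J2=6
C@1,3 dof=2 J2 → L=5 J1=3 J2=7
M=3(L−1)−2J1−J2=3·4−2·3−7=-1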